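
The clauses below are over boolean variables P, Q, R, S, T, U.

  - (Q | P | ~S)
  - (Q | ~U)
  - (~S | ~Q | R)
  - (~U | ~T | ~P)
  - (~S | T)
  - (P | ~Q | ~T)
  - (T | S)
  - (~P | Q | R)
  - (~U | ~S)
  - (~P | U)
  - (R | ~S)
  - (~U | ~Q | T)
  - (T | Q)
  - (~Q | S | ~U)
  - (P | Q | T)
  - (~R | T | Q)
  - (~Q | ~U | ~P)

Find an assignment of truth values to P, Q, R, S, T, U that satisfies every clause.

P=F, Q=F, R=F, S=F, T=T, U=F

Check each clause:
  1. (~S | P | Q) — ~S is true.
  2. (~U | Q) — ~U is true.
  3. (~S | ~Q | R) — ~S is true.
  4. (~U | ~T | ~P) — ~U is true.
  5. (~S | T) — ~S is true.
  6. (~Q | P | ~T) — ~Q is true.
  7. (S | T) — T is true.
  8. (R | ~P | Q) — ~P is true.
  9. (~S | ~U) — ~U is true.
  10. (~P | U) — ~P is true.
  11. (R | ~S) — ~S is true.
  12. (~Q | T | ~U) — ~U is true.
  13. (T | Q) — T is true.
  14. (~Q | S | ~U) — ~U is true.
  15. (Q | P | T) — T is true.
  16. (T | Q | ~R) — ~R is true.
  17. (~Q | ~P | ~U) — ~U is true.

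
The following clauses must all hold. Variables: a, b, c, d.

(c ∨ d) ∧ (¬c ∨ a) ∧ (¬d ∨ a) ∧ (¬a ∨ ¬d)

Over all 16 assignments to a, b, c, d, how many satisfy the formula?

2

The models are:
  a=T b=F c=T d=F
  a=T b=T c=T d=F
That's 2 in total.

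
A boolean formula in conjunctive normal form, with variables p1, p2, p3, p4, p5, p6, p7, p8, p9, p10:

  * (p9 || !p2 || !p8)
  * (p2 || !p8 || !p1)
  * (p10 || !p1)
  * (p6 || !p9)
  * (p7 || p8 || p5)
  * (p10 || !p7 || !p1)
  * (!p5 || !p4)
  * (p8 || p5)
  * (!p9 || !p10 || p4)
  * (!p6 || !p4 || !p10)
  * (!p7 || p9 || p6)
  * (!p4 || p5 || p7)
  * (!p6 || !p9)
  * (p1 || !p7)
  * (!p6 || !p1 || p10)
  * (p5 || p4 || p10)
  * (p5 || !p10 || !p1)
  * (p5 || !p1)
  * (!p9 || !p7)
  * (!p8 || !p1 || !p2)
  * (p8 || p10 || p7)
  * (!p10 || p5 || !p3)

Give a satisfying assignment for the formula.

p1 = False, p2 = False, p3 = True, p4 = False, p5 = True, p6 = True, p7 = False, p8 = False, p9 = False, p10 = True

Set p1 = False and propagate.
  then p7 is forced to False.
For the remaining variables, p2 = False, p3 = True, p4 = False, p5 = True, p6 = True, p8 = False, p9 = False, p10 = True works.
Every clause has at least one true literal under this assignment.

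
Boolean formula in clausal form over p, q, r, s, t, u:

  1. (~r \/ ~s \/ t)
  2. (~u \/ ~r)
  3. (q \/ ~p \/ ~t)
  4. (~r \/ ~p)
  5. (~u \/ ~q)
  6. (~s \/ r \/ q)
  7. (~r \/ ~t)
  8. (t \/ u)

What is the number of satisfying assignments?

8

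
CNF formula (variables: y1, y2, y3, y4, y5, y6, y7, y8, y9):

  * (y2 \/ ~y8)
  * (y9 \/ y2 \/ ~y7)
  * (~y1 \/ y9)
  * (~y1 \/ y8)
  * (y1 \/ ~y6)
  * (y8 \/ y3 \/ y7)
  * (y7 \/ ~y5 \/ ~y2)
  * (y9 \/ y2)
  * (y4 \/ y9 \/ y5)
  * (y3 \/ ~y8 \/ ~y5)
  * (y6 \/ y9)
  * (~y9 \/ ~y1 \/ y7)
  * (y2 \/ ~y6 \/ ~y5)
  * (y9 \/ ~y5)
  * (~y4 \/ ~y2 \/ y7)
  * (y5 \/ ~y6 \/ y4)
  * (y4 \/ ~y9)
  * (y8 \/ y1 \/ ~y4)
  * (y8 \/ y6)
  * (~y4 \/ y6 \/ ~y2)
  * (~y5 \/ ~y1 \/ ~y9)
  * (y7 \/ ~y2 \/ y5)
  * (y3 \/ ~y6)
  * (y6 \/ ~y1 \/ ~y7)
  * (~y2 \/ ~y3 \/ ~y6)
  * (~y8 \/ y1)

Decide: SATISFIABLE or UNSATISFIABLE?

UNSATISFIABLE

y2 = True:
  y1 = True:
    propagation gives y9=True, y8=True, y7=True, y4=True; an empty clause results — contradiction.
  y1 = False:
    propagation gives y6=False, y9=True, y4=True; an empty clause results — contradiction.
y2 = False:
  propagation gives y8=False, y1=False, y6=False; an empty clause results — contradiction.
Every branch closes, so no satisfying assignment exists.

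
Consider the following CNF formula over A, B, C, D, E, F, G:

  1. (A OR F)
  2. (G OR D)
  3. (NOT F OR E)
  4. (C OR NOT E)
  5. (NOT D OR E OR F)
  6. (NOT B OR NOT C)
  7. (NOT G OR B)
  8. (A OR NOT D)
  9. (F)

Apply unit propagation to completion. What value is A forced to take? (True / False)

True

(F) is a unit clause: F = True.
(NOT F OR E) with F = True leaves only E, so E = True.
(NOT E OR C): since E = True, the clause reduces to (C). C = True.
(NOT C OR NOT B) with C = True leaves only NOT B, so B = False.
(NOT G OR B) with B = False leaves only NOT G, so G = False.
(G OR D) with G = False leaves only D, so D = True.
(A OR NOT D) with D = True leaves only A, so A = True.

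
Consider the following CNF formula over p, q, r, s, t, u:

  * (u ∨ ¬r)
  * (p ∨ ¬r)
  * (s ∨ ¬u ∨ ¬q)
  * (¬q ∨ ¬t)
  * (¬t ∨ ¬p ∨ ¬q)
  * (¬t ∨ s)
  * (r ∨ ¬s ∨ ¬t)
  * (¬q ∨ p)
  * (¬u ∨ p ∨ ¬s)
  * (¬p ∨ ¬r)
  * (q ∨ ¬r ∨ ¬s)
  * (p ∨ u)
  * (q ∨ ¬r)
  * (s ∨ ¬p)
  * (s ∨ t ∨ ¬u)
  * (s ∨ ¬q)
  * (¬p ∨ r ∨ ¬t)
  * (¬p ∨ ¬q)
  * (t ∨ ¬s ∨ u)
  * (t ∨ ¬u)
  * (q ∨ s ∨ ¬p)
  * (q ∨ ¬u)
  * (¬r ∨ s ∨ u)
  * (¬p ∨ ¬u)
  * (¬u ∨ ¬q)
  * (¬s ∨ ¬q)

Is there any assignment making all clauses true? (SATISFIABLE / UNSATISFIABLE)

UNSATISFIABLE

q = True:
  propagation gives t=False, p=True; an empty clause results — contradiction.
q = False:
  propagation gives r=False, u=False, p=True, s=True; an empty clause results — contradiction.
Every branch closes, so no satisfying assignment exists.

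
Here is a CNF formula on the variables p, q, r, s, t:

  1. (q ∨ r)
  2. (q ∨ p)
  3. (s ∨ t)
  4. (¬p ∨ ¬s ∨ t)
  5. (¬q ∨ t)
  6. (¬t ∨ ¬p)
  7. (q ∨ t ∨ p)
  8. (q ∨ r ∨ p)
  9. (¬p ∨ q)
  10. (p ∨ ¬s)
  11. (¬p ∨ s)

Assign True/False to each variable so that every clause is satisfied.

Branch on p: take p = False.
  then q is forced to True.
  then t is forced to True.
  then s is forced to False.
r is now unconstrained; take r = False.
Every clause has at least one true literal under this assignment.

p=F  q=T  r=F  s=F  t=T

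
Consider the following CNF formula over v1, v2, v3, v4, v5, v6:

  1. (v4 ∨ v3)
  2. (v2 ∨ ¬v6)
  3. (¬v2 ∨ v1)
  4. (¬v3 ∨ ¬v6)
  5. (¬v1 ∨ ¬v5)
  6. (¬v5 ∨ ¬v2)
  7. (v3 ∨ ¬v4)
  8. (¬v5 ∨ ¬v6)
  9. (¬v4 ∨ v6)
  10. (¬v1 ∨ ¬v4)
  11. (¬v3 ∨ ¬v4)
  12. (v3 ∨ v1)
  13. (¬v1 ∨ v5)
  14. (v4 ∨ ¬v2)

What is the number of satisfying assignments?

2

The models are:
  v1=F v2=F v3=T v4=F v5=F v6=F
  v1=F v2=F v3=T v4=F v5=T v6=F
Count: 2.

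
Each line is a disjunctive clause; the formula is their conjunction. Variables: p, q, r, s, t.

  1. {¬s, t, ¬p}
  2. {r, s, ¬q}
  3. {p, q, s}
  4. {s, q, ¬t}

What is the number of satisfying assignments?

18

Case analysis on s and q:
  s=T, q=T: r free; 3 ways for (p,t) × 2^1 = 6.
  s=T, q=F: r free; 3 ways for (p,t) × 2^1 = 6.
  s=F, q=T: remaining (p,r,t) ∈ {(F,T,F); (F,T,T); (T,T,F); (T,T,T)} — 4.
  s=F, q=F: remaining (p,r,t) ∈ {(T,F,F); (T,T,F)} — 2.
Total: 6 + 6 + 4 + 2 = 18.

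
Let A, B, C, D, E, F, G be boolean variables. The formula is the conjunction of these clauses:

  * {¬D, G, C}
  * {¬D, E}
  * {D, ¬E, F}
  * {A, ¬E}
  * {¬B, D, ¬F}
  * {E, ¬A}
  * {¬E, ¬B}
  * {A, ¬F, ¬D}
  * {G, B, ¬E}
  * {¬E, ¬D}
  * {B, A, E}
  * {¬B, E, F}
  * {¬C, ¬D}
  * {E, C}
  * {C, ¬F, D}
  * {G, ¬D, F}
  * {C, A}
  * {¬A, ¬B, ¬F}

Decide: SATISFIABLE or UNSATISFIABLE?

SATISFIABLE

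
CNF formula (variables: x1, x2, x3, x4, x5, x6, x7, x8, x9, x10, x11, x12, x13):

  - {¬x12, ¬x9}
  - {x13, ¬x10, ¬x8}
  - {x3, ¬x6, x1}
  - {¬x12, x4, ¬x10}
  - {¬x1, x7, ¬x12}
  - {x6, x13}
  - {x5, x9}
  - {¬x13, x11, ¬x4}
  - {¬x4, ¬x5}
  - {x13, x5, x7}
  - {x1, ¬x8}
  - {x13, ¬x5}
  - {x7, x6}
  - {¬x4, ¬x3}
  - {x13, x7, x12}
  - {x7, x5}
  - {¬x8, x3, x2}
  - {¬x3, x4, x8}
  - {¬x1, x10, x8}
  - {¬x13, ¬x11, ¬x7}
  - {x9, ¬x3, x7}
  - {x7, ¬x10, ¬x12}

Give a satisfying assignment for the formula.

Pure literal: x2 appears only positively; assign x2 = True.
Try x1 = True.
Try x3 = True.
  then x4 is forced to False.
  then x8 is forced to True.
Try x5 = True.
  then x13 is forced to True.
For the remaining variables, x6 = True, x7 = False, x9 = True, x10 = False, x11 = True, x12 = False works.
Every clause has at least one true literal under this assignment.

x1=T, x2=T, x3=T, x4=F, x5=T, x6=T, x7=F, x8=T, x9=T, x10=F, x11=T, x12=F, x13=T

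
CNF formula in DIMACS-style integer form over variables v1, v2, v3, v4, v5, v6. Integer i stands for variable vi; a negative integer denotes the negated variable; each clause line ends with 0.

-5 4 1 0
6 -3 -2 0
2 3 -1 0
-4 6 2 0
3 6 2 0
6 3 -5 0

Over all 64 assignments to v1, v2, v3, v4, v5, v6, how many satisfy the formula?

31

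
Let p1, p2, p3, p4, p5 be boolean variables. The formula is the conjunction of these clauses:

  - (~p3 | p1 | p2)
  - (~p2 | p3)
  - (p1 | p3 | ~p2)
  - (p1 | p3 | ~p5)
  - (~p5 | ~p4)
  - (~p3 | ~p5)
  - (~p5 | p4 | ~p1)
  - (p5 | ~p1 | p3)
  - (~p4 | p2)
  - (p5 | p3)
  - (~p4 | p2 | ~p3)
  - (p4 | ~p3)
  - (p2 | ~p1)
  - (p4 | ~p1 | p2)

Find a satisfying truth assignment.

Try p1 = False.
For the remaining variables, p2 = True, p3 = True, p4 = True, p5 = False works.

p1 = F  p2 = T  p3 = T  p4 = T  p5 = F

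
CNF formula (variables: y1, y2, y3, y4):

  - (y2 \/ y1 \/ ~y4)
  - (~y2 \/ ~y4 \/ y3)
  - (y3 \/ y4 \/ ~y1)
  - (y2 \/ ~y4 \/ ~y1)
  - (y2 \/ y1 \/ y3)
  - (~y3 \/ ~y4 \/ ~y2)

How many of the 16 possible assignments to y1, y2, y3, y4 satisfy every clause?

The models are:
  y1=0 y2=0 y3=1 y4=0
  y1=0 y2=1 y3=0 y4=0
  y1=0 y2=1 y3=1 y4=0
  y1=1 y2=0 y3=1 y4=0
  y1=1 y2=1 y3=1 y4=0
That's 5 in total.

5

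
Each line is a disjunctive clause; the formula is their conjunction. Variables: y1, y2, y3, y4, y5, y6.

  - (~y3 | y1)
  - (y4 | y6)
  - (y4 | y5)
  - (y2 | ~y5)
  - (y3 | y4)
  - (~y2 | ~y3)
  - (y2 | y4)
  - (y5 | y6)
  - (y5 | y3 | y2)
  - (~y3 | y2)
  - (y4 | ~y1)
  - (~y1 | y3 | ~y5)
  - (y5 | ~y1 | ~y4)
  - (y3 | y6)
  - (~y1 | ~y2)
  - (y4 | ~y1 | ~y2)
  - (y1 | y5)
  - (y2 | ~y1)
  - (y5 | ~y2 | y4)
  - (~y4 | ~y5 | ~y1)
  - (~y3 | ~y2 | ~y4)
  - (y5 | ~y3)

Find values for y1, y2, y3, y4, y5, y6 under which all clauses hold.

y1 = False  y2 = True  y3 = False  y4 = True  y5 = True  y6 = True

Check each clause:
  1. (y1 | ~y3) — ~y3 is true.
  2. (y4 | y6) — y4 is true.
  3. (y5 | y4) — y4 is true.
  4. (~y5 | y2) — y2 is true.
  5. (y4 | y3) — y4 is true.
  6. (~y3 | ~y2) — ~y3 is true.
  7. (y2 | y4) — y2 is true.
  8. (y6 | y5) — y5 is true.
  9. (y2 | y5 | y3) — y2 is true.
  10. (y2 | ~y3) — y2 is true.
  11. (y4 | ~y1) — y4 is true.
  12. (~y1 | y3 | ~y5) — ~y1 is true.
  13. (y5 | ~y4 | ~y1) — y5 is true.
  14. (y6 | y3) — y6 is true.
  15. (~y2 | ~y1) — ~y1 is true.
  16. (~y1 | ~y2 | y4) — y4 is true.
  17. (y5 | y1) — y5 is true.
  18. (y2 | ~y1) — y2 is true.
  19. (y5 | ~y2 | y4) — y4 is true.
  20. (~y5 | ~y1 | ~y4) — ~y1 is true.
  21. (~y2 | ~y3 | ~y4) — ~y3 is true.
  22. (~y3 | y5) — ~y3 is true.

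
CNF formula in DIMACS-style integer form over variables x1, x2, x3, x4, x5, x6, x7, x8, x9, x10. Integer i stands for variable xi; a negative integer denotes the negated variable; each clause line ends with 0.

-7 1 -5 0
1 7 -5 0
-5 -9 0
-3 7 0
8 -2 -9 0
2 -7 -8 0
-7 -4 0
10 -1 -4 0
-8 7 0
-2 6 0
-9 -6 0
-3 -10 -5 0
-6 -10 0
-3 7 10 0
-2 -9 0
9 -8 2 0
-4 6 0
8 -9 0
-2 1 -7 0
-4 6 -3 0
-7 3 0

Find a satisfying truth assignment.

x1 = F  x2 = F  x3 = T  x4 = F  x5 = F  x6 = T  x7 = T  x8 = F  x9 = F  x10 = F

Check each clause:
  1. (x1 || !x5 || !x7) — !x5 is true.
  2. (x1 || x7 || !x5) — !x5 is true.
  3. (!x5 || !x9) — !x5 is true.
  4. (x7 || !x3) — x7 is true.
  5. (!x2 || !x9 || x8) — !x2 is true.
  6. (!x7 || !x8 || x2) — !x8 is true.
  7. (!x7 || !x4) — !x4 is true.
  8. (!x4 || !x1 || x10) — !x4 is true.
  9. (!x8 || x7) — !x8 is true.
  10. (x6 || !x2) — !x2 is true.
  11. (!x9 || !x6) — !x9 is true.
  12. (!x3 || !x10 || !x5) — !x5 is true.
  13. (!x10 || !x6) — !x10 is true.
  14. (x10 || x7 || !x3) — x7 is true.
  15. (!x2 || !x9) — !x2 is true.
  16. (x2 || !x8 || x9) — !x8 is true.
  17. (!x4 || x6) — !x4 is true.
  18. (x8 || !x9) — !x9 is true.
  19. (!x2 || x1 || !x7) — !x2 is true.
  20. (!x4 || x6 || !x3) — !x4 is true.
  21. (!x7 || x3) — x3 is true.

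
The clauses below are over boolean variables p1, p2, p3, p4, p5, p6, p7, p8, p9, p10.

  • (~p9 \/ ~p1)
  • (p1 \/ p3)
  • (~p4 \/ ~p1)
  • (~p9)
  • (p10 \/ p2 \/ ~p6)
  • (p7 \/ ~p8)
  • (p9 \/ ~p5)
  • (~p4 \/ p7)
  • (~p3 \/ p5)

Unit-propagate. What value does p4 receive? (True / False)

Unit clause (~p9) sets p9 = False.
In (~p5 \/ p9), p9 is now false; ~p5 must hold, so p5 = False.
(p5 \/ ~p3) with p5 = False leaves only ~p3, so p3 = False.
(p3 \/ p1): since p3 = False, the clause reduces to (p1). p1 = True.
From (~p4 \/ ~p1) and p1 = True: p4 = False.

False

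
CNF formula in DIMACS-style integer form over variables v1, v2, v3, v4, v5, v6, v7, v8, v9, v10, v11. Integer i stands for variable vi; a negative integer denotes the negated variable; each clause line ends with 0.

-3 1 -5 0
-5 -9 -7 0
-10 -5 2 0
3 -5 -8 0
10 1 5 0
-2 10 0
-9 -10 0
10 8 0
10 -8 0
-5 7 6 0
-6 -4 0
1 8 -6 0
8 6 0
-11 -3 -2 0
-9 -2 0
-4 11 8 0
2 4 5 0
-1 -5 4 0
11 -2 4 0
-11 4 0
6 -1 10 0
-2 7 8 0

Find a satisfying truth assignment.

v1=T  v2=F  v3=F  v4=T  v5=F  v6=F  v7=T  v8=T  v9=F  v10=T  v11=T

Check each clause:
  1. (!v3 || !v5 || v1) — v1 is true.
  2. (!v7 || !v5 || !v9) — !v5 is true.
  3. (!v5 || !v10 || v2) — !v5 is true.
  4. (!v8 || !v5 || v3) — !v5 is true.
  5. (v10 || v1 || v5) — v1 is true.
  6. (!v2 || v10) — v10 is true.
  7. (!v9 || !v10) — !v9 is true.
  8. (v10 || v8) — v8 is true.
  9. (!v8 || v10) — v10 is true.
  10. (v6 || v7 || !v5) — !v5 is true.
  11. (!v4 || !v6) — !v6 is true.
  12. (v8 || !v6 || v1) — v8 is true.
  13. (v6 || v8) — v8 is true.
  14. (!v2 || !v11 || !v3) — !v3 is true.
  15. (!v2 || !v9) — !v2 is true.
  16. (!v4 || v11 || v8) — v8 is true.
  17. (v2 || v4 || v5) — v4 is true.
  18. (!v5 || v4 || !v1) — !v5 is true.
  19. (v11 || !v2 || v4) — v11 is true.
  20. (!v11 || v4) — v4 is true.
  21. (!v1 || v10 || v6) — v10 is true.
  22. (v8 || !v2 || v7) — v8 is true.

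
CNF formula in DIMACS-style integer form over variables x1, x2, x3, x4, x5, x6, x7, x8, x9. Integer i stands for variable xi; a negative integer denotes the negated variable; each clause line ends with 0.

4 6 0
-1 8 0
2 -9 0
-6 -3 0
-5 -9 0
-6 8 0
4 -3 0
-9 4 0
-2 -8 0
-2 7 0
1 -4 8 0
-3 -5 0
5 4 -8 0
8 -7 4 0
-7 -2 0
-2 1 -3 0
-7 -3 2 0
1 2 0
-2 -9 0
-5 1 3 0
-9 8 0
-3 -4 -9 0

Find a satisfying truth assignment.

Pure literal: x9 appears only negated; assign x9 = False.
Try x1 = True.
  then x8 is forced to True.
  then x2 is forced to False.
The remaining clauses are satisfied by x3 = False, x4 = True, x5 = False, x6 = True, x7 = False.

x1 = T  x2 = F  x3 = F  x4 = T  x5 = F  x6 = T  x7 = F  x8 = T  x9 = F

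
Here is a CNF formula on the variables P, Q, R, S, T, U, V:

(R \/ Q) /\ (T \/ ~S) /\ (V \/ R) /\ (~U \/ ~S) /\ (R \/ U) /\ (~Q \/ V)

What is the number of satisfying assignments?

34

Split on R, then Q.
  R=1, Q=1: P free; 5 ways for (S,T,U,V) × 2^1 = 10.
  R=1, Q=0: P, V free; 5 ways for (S,T,U) × 2^2 = 20.
  R=0, Q=1: remaining (P,S,T,U,V) ∈ {(0,0,0,1,1); (0,0,1,1,1); (1,0,0,1,1); (1,0,1,1,1)} — 4.
  R=0, Q=0: a clause becomes empty — 0.
Total: 10 + 20 + 4 + 0 = 34.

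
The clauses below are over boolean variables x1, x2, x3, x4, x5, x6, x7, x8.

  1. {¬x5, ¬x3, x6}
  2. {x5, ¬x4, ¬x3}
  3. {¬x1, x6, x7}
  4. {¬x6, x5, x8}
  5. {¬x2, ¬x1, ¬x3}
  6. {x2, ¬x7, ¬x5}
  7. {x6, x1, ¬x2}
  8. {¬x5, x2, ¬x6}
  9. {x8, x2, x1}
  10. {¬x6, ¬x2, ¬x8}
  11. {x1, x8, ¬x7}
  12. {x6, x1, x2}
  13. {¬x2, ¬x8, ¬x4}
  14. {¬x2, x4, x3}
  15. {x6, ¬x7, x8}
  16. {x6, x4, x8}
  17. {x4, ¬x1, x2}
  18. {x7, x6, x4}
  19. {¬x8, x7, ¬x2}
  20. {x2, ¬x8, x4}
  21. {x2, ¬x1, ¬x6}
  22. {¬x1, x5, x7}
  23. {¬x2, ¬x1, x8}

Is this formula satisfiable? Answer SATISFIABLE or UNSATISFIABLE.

SATISFIABLE

Set x1 = False and propagate.
The remaining clauses are satisfied by x2 = True, x3 = False, x4 = True, x5 = True, x6 = True, x7 = False, x8 = False.
Every clause has at least one true literal under this assignment.
So x1=False, x2=True, x3=False, x4=True, x5=True, x6=True, x7=False, x8=False is a satisfying assignment.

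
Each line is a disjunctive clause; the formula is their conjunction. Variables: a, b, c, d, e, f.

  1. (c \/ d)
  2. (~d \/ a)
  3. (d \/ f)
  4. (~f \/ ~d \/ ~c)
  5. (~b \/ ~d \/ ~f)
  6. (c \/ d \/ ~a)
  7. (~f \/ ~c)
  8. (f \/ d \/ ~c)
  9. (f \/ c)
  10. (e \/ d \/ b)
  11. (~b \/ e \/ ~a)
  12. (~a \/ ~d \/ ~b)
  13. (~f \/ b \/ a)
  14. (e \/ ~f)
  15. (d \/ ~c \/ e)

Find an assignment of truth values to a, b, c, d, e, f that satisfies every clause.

Branch on a: take a = True.
Try b = False.
The remaining clauses are satisfied by c = True, d = True, e = False, f = False.

a=True, b=False, c=True, d=True, e=False, f=False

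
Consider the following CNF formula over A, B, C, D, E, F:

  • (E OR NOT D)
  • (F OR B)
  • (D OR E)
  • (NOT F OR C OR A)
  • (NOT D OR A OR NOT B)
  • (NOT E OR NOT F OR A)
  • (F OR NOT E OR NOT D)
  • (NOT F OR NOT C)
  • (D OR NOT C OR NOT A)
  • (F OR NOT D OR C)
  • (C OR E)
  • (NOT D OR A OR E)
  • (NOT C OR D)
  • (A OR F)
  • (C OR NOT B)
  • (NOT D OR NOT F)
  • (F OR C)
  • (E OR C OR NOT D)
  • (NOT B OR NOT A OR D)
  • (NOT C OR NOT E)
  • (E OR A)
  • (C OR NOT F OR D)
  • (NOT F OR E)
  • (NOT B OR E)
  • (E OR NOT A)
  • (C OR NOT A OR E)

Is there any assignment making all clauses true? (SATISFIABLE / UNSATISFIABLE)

E = True:
  propagation gives C=False, B=False, F=True, A=True; an empty clause results — contradiction.
E = False:
  propagation gives D=False; an empty clause results — contradiction.
Every branch closes, so no satisfying assignment exists.

UNSATISFIABLE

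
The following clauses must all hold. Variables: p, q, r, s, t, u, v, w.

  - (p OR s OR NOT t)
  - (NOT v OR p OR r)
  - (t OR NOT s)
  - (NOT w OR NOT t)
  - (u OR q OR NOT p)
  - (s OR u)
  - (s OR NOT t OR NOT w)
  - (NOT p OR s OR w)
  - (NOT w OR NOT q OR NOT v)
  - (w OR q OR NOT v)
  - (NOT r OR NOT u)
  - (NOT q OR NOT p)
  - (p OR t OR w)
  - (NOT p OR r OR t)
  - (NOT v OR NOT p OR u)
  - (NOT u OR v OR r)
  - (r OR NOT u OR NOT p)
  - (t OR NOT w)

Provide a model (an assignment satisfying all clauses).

p = False, q = True, r = False, s = True, t = True, u = False, v = False, w = False

Branch on p: take p = False.
The remaining clauses are satisfied by q = True, r = False, s = True, t = True, u = False, v = False, w = False.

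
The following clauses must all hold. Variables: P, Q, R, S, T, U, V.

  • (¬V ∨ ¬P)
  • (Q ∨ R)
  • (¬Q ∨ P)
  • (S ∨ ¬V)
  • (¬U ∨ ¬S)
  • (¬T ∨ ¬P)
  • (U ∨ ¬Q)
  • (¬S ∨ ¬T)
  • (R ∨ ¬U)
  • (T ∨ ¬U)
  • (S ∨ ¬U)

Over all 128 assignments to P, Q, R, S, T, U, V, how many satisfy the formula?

6

The models are:
  P=0 Q=0 R=1 S=0 T=0 U=0 V=0
  P=0 Q=0 R=1 S=0 T=1 U=0 V=0
  P=0 Q=0 R=1 S=1 T=0 U=0 V=0
  P=0 Q=0 R=1 S=1 T=0 U=0 V=1
  P=1 Q=0 R=1 S=0 T=0 U=0 V=0
  P=1 Q=0 R=1 S=1 T=0 U=0 V=0
That's 6 in total.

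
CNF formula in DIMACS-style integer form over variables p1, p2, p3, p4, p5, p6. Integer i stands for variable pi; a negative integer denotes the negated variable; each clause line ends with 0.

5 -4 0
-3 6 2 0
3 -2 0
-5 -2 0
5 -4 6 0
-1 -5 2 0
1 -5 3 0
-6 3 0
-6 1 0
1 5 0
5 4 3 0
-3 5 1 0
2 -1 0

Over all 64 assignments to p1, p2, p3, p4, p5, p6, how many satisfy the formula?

2

Satisfying assignments:
  p1=1 p2=1 p3=1 p4=0 p5=0 p6=0
  p1=1 p2=1 p3=1 p4=0 p5=0 p6=1
Count: 2.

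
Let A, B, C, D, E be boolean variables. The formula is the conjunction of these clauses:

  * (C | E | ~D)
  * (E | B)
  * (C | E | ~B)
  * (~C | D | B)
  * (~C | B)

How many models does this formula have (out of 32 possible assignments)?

Split on B, then C.
  B=1, C=1: A, D, E free → 2^3 = 8.
  B=1, C=0: remaining (A,D,E) ∈ {(0,0,1); (0,1,1); (1,0,1); (1,1,1)} — 4.
  B=0, C=1: a clause becomes empty — 0.
  B=0, C=0: remaining (A,D,E) ∈ {(0,0,1); (0,1,1); (1,0,1); (1,1,1)} — 4.
Total: 8 + 4 + 0 + 4 = 16.

16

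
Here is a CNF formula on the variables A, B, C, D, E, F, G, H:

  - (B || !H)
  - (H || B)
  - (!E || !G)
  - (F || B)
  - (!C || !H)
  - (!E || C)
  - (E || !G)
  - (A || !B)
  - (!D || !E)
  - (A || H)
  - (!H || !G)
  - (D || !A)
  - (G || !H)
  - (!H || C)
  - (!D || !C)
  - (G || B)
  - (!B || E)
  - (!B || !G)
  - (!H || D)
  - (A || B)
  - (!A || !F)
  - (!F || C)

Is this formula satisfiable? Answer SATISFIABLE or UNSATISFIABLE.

B = True:
  propagation gives A=True, D=True, E=False; an empty clause results — contradiction.
B = False:
  propagation gives H=False; an empty clause results — contradiction.
Every branch closes, so no satisfying assignment exists.

UNSATISFIABLE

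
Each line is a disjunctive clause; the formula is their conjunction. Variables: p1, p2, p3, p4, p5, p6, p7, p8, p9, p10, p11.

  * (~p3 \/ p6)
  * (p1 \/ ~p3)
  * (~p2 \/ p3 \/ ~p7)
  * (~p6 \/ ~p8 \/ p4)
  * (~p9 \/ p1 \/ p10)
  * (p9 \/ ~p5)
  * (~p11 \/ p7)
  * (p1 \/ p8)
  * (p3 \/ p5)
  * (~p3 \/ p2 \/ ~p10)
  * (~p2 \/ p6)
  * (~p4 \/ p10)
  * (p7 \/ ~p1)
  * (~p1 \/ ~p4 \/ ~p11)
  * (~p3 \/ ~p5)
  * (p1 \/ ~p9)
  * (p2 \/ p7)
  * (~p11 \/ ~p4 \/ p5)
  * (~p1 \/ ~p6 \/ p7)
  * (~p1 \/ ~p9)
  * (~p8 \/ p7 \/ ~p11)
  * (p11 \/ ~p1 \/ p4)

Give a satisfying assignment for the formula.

p1=T, p2=T, p3=T, p4=F, p5=F, p6=T, p7=T, p8=F, p9=F, p10=F, p11=T

Set p1 = True and propagate.
  then p7 is forced to True.
  then p9 is forced to False.
  then p5 is forced to False.
  then p3 is forced to True.
  then p6 is forced to True.
For the remaining variables, p2 = True, p4 = False, p8 = False, p10 = False, p11 = True works.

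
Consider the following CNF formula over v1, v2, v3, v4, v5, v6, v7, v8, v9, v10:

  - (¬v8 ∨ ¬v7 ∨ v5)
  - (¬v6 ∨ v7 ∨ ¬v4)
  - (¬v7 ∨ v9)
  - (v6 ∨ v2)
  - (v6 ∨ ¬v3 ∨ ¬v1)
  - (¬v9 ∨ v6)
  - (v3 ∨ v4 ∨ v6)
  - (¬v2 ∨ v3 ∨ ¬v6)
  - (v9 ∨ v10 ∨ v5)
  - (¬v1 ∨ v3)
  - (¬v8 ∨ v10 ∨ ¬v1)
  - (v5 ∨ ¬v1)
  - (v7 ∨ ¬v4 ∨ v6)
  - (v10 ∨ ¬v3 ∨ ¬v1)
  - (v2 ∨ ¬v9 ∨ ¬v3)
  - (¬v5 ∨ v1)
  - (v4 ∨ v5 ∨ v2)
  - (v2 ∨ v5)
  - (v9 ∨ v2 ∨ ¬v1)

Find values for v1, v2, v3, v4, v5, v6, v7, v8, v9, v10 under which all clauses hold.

v1 = F, v2 = T, v3 = T, v4 = F, v5 = F, v6 = T, v7 = T, v8 = F, v9 = T, v10 = T

Check each clause:
  1. (v5 ∨ ¬v7 ∨ ¬v8) — ¬v8 is true.
  2. (¬v6 ∨ ¬v4 ∨ v7) — ¬v4 is true.
  3. (v9 ∨ ¬v7) — v9 is true.
  4. (v2 ∨ v6) — v2 is true.
  5. (¬v1 ∨ v6 ∨ ¬v3) — v6 is true.
  6. (¬v9 ∨ v6) — v6 is true.
  7. (v3 ∨ v4 ∨ v6) — v3 is true.
  8. (¬v2 ∨ ¬v6 ∨ v3) — v3 is true.
  9. (v5 ∨ v9 ∨ v10) — v9 is true.
  10. (v3 ∨ ¬v1) — v3 is true.
  11. (¬v8 ∨ v10 ∨ ¬v1) — ¬v8 is true.
  12. (v5 ∨ ¬v1) — ¬v1 is true.
  13. (v6 ∨ v7 ∨ ¬v4) — ¬v4 is true.
  14. (v10 ∨ ¬v3 ∨ ¬v1) — v10 is true.
  15. (v2 ∨ ¬v9 ∨ ¬v3) — v2 is true.
  16. (v1 ∨ ¬v5) — ¬v5 is true.
  17. (v4 ∨ v2 ∨ v5) — v2 is true.
  18. (v2 ∨ v5) — v2 is true.
  19. (v9 ∨ ¬v1 ∨ v2) — v9 is true.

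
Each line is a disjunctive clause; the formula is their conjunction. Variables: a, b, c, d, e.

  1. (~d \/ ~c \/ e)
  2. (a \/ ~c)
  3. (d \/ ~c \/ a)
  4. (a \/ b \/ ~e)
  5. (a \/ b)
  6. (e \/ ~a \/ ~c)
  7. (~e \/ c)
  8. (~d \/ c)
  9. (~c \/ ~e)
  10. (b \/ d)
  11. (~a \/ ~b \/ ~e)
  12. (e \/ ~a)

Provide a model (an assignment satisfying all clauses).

a=False, b=True, c=False, d=False, e=False

Check each clause:
  1. (e \/ ~d \/ ~c) — ~d is true.
  2. (~c \/ a) — ~c is true.
  3. (d \/ a \/ ~c) — ~c is true.
  4. (a \/ b \/ ~e) — b is true.
  5. (a \/ b) — b is true.
  6. (~a \/ e \/ ~c) — ~c is true.
  7. (~e \/ c) — ~e is true.
  8. (c \/ ~d) — ~d is true.
  9. (~c \/ ~e) — ~e is true.
  10. (b \/ d) — b is true.
  11. (~a \/ ~b \/ ~e) — ~e is true.
  12. (~a \/ e) — ~a is true.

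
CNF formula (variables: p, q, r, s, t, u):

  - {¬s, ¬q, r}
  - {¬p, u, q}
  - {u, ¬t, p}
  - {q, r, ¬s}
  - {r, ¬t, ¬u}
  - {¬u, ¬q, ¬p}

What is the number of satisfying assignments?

27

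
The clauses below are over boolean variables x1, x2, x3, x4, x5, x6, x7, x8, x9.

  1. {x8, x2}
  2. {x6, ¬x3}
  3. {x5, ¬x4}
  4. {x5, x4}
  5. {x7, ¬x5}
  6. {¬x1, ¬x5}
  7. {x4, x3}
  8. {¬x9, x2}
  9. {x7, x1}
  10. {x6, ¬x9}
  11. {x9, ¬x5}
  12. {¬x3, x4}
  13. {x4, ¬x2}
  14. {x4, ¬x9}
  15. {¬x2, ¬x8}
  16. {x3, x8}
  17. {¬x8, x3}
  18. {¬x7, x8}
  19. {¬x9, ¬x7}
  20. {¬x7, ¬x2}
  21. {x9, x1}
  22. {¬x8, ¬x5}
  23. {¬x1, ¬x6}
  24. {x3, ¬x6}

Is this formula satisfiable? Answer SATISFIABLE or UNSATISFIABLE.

UNSATISFIABLE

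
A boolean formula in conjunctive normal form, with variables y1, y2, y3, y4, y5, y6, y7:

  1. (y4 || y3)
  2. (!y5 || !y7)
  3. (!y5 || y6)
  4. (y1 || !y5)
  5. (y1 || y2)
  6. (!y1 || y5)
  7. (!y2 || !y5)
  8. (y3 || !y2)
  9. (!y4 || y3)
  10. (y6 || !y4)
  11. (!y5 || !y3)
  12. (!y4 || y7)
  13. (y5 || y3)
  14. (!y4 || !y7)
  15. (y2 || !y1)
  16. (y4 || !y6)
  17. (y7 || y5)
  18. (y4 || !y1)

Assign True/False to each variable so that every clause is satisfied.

y1 = F, y2 = T, y3 = T, y4 = F, y5 = F, y6 = F, y7 = T

Branch on y1: take y1 = False.
  then y5 is forced to False.
  then y2 is forced to True.
  then y3 is forced to True.
  then y7 is forced to True.
  then y4 is forced to False.
  then y6 is forced to False.
Check each clause:
  1. (y3 || y4) — y3 is true.
  2. (!y7 || !y5) — !y5 is true.
  3. (y6 || !y5) — !y5 is true.
  4. (!y5 || y1) — !y5 is true.
  5. (y1 || y2) — y2 is true.
  6. (!y1 || y5) — !y1 is true.
  7. (!y2 || !y5) — !y5 is true.
  8. (y3 || !y2) — y3 is true.
  9. (y3 || !y4) — y3 is true.
  10. (y6 || !y4) — !y4 is true.
  11. (!y3 || !y5) — !y5 is true.
  12. (!y4 || y7) — !y4 is true.
  13. (y3 || y5) — y3 is true.
  14. (!y7 || !y4) — !y4 is true.
  15. (!y1 || y2) — y2 is true.
  16. (!y6 || y4) — !y6 is true.
  17. (y7 || y5) — y7 is true.
  18. (y4 || !y1) — !y1 is true.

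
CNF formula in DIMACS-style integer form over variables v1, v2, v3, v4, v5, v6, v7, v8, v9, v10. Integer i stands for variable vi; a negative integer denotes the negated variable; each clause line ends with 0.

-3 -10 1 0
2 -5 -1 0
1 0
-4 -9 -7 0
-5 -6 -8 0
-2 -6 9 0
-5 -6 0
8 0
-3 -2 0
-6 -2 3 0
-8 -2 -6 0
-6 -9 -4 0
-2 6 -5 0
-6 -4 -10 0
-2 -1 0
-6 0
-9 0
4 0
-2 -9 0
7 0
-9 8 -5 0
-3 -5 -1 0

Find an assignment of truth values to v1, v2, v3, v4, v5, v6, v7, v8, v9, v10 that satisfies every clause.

v1 = T  v2 = F  v3 = T  v4 = T  v5 = F  v6 = F  v7 = T  v8 = T  v9 = F  v10 = T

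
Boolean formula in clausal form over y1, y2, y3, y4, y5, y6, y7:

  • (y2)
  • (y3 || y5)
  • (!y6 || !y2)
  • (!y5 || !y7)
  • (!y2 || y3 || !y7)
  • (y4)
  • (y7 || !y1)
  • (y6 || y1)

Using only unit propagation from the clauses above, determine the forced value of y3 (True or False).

True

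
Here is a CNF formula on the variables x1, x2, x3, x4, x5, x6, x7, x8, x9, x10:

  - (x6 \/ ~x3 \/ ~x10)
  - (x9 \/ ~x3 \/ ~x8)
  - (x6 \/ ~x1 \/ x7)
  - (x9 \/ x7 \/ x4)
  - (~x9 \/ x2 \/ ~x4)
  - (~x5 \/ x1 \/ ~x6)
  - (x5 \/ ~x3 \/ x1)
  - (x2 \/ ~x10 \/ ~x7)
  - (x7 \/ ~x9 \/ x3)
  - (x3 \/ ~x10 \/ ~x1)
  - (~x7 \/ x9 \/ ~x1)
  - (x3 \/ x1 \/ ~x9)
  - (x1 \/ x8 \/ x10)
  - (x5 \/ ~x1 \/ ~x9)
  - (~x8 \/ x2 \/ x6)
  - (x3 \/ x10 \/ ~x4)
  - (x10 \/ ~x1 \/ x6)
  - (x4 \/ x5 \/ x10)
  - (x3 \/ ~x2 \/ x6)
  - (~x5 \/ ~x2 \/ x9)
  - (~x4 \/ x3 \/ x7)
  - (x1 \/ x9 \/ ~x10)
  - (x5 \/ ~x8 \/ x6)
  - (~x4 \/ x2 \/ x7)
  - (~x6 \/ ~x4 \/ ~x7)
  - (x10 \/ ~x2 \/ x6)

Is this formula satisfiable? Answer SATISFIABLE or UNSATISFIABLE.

SATISFIABLE

Try x1 = True.
The remaining clauses are satisfied by x2 = False, x3 = False, x4 = False, x5 = True, x6 = True, x7 = True, x8 = False, x9 = True, x10 = False.
Every clause has at least one true literal under this assignment.
So x1=T, x2=F, x3=F, x4=F, x5=T, x6=T, x7=T, x8=F, x9=T, x10=F is a satisfying assignment.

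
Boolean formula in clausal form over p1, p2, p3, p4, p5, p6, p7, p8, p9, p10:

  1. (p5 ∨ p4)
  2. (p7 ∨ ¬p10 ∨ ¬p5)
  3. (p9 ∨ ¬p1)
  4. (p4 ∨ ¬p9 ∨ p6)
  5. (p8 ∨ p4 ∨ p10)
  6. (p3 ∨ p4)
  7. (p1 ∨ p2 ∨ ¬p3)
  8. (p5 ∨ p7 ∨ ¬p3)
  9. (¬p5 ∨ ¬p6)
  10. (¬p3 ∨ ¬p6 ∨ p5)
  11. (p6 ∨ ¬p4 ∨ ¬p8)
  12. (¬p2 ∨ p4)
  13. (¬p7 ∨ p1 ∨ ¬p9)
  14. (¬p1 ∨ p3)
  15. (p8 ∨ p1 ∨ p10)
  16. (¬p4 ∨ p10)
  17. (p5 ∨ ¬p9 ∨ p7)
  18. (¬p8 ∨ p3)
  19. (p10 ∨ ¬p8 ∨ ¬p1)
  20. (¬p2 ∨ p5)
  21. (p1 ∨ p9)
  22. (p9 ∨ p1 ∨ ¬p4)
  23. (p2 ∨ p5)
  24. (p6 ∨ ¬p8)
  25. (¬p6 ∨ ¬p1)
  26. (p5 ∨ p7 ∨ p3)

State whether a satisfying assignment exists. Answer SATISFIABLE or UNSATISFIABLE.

Branch on p1: take p1 = True.
  then p9 is forced to True.
  then p3 is forced to True.
  then p6 is forced to False.
  then p4 is forced to True.
  then p8 is forced to False.
  then p10 is forced to True.
For the remaining variables, p2 = False, p5 = True, p7 = True works.
Every clause has at least one true literal under this assignment.
So p1=True  p2=False  p3=True  p4=True  p5=True  p6=False  p7=True  p8=False  p9=True  p10=True is a satisfying assignment.

SATISFIABLE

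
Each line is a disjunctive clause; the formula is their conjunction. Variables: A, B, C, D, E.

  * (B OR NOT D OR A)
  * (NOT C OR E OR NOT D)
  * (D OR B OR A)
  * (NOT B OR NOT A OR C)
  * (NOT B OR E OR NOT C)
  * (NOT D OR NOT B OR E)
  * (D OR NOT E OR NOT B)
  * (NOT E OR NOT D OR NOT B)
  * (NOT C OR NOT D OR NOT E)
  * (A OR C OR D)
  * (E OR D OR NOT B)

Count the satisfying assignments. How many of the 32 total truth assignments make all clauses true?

6

The models are:
  A=1 B=0 C=0 D=0 E=0
  A=1 B=0 C=0 D=0 E=1
  A=1 B=0 C=0 D=1 E=0
  A=1 B=0 C=0 D=1 E=1
  A=1 B=0 C=1 D=0 E=0
  A=1 B=0 C=1 D=0 E=1
That's 6 in total.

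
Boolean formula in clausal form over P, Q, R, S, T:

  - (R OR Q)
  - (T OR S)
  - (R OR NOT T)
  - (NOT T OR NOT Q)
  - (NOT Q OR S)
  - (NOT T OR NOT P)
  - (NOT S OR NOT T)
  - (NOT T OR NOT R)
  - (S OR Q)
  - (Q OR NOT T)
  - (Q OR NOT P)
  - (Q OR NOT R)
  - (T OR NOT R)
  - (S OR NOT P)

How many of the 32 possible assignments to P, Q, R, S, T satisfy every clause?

The models are:
  P=0 Q=1 R=0 S=1 T=0
  P=1 Q=1 R=0 S=1 T=0
That's 2 in total.

2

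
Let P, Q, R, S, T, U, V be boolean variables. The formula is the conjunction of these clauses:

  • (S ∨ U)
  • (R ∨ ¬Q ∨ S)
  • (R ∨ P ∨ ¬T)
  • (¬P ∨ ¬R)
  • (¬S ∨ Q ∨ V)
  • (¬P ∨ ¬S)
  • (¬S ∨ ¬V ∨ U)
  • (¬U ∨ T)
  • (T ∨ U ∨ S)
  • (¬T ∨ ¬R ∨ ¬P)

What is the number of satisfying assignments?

12

Case analysis on S and P:
  S=T, P=T: a clause becomes empty — 0.
  S=T, P=F: 6 of the 32 assignments to (Q,R,T,U,V) work.
  S=F, P=T: remaining (Q,R,T,U,V) ∈ {(F,F,T,T,F); (F,F,T,T,T)} — 2.
  S=F, P=F: remaining (Q,R,T,U,V) ∈ {(F,T,T,T,F); (F,T,T,T,T); (T,T,T,T,F); (T,T,T,T,T)} — 4.
Total: 0 + 6 + 2 + 4 = 12.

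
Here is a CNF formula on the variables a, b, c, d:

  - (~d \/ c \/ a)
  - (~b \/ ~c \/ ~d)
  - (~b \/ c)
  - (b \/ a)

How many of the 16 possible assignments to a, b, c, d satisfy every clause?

6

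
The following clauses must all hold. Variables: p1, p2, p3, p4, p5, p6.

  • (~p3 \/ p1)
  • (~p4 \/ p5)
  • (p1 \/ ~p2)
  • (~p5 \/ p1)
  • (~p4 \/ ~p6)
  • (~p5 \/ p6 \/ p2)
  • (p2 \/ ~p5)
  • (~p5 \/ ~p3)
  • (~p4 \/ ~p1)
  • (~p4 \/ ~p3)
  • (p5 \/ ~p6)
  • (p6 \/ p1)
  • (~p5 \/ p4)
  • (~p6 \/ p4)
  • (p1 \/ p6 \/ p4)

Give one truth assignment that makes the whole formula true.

p1=True, p2=True, p3=False, p4=False, p5=False, p6=False

Check each clause:
  1. (p1 \/ ~p3) — p1 is true.
  2. (p5 \/ ~p4) — ~p4 is true.
  3. (~p2 \/ p1) — p1 is true.
  4. (p1 \/ ~p5) — p1 is true.
  5. (~p6 \/ ~p4) — ~p6 is true.
  6. (p6 \/ p2 \/ ~p5) — p2 is true.
  7. (~p5 \/ p2) — p2 is true.
  8. (~p5 \/ ~p3) — ~p5 is true.
  9. (~p1 \/ ~p4) — ~p4 is true.
  10. (~p3 \/ ~p4) — ~p4 is true.
  11. (~p6 \/ p5) — ~p6 is true.
  12. (p6 \/ p1) — p1 is true.
  13. (p4 \/ ~p5) — ~p5 is true.
  14. (~p6 \/ p4) — ~p6 is true.
  15. (p1 \/ p4 \/ p6) — p1 is true.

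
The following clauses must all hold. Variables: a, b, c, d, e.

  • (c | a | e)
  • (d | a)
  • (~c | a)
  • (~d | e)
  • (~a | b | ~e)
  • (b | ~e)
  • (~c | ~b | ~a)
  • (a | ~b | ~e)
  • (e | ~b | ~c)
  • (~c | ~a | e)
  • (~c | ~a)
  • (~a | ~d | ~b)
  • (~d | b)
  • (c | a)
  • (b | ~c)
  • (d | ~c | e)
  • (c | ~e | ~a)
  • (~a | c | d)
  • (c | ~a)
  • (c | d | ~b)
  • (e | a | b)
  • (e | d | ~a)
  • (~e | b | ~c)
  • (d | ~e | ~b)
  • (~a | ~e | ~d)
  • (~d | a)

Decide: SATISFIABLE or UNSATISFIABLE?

UNSATISFIABLE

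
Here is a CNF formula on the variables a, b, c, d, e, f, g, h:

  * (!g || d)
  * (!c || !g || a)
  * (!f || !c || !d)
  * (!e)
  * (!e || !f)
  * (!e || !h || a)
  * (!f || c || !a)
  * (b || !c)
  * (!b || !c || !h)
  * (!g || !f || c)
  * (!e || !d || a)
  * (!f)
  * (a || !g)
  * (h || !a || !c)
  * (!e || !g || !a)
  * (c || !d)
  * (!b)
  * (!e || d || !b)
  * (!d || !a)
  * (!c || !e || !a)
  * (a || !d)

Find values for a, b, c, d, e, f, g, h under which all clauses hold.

The clause (!e) is unit: e must be False.
The clause (!f) is unit: f must be False.
(!b) is a unit clause, so b = False.
Unit propagation: (!c) forces c = False.
(!d) is a unit clause, so d = False.
(!g) is a unit clause, so g = False.
a, h are now unconstrained; take a = False, h = False.

a=F, b=F, c=F, d=F, e=F, f=F, g=F, h=F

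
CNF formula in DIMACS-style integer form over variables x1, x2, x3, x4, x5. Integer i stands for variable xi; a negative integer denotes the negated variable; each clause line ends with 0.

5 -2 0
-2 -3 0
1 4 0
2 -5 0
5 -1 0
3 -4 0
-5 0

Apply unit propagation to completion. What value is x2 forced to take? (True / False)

(!x5) is a unit clause: x5 = False.
(!x2 || x5): since x5 = False, the clause reduces to (!x2). x2 = False.

False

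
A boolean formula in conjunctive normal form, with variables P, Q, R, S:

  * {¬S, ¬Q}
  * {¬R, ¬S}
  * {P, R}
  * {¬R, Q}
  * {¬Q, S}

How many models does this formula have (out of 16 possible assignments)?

2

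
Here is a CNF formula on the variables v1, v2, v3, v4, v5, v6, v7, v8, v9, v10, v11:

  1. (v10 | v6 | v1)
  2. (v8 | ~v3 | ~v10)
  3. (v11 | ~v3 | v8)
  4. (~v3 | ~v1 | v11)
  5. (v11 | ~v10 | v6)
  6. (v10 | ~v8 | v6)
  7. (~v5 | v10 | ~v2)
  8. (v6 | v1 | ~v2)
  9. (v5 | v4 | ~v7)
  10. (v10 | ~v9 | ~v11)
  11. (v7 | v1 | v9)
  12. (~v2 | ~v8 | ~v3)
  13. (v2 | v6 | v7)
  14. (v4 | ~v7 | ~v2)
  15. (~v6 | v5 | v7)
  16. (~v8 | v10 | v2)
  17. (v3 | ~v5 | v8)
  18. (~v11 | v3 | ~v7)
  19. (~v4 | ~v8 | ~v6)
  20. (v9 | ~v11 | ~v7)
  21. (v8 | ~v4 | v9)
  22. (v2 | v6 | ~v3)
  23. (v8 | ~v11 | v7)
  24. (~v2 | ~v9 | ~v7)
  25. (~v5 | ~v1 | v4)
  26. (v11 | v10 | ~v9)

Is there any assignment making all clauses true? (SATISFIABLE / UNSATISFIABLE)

SATISFIABLE

Set v1 = True and propagate.
Try v2 = True.
For the remaining variables, v3 = False, v4 = True, v5 = True, v6 = False, v7 = False, v8 = True, v9 = True, v10 = True, v11 = True works.
Every clause has at least one true literal under this assignment.
So v1 = T  v2 = T  v3 = F  v4 = T  v5 = T  v6 = F  v7 = F  v8 = T  v9 = T  v10 = T  v11 = T is a satisfying assignment.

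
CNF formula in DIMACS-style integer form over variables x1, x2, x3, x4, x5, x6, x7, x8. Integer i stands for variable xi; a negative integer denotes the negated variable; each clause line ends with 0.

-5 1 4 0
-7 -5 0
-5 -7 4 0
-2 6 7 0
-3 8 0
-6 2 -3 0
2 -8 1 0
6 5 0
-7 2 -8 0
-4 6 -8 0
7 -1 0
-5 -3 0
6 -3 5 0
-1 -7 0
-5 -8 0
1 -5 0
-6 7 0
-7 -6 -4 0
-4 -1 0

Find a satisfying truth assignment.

x1=F, x2=F, x3=F, x4=F, x5=F, x6=T, x7=T, x8=F

x3 occurs only negated in the remaining clauses — set x3 = False.
Branch on x1: take x1 = False.
  then x5 is forced to False.
  then x6 is forced to True.
  then x7 is forced to True.
  then x4 is forced to False.
Branch on x2: take x2 = False.
  then x8 is forced to False.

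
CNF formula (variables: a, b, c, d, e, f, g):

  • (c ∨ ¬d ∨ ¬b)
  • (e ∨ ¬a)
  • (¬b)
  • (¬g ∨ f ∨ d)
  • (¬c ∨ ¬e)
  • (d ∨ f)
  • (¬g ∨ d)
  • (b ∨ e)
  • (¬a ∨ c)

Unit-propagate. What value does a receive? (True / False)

(¬b) stands alone — b = False.
(e ∨ b): since b = False, the clause reduces to (e). e = True.
In (¬e ∨ ¬c), ¬e is now false; ¬c must hold, so c = False.
(c ∨ ¬a) with c = False leaves only ¬a, so a = False.

False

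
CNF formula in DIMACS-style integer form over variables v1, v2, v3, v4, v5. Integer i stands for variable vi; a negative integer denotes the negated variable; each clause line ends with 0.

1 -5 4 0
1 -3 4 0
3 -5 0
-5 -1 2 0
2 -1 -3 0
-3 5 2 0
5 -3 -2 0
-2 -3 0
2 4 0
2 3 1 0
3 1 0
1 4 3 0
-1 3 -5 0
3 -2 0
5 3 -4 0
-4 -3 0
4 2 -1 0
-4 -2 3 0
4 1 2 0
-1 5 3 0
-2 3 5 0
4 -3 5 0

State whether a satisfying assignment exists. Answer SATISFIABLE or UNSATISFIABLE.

v3 = True:
  propagation gives v2=False, v1=False, v4=True; an empty clause results — contradiction.
v3 = False:
  propagation gives v5=False, v1=True; an empty clause results — contradiction.
Every branch closes, so no satisfying assignment exists.

UNSATISFIABLE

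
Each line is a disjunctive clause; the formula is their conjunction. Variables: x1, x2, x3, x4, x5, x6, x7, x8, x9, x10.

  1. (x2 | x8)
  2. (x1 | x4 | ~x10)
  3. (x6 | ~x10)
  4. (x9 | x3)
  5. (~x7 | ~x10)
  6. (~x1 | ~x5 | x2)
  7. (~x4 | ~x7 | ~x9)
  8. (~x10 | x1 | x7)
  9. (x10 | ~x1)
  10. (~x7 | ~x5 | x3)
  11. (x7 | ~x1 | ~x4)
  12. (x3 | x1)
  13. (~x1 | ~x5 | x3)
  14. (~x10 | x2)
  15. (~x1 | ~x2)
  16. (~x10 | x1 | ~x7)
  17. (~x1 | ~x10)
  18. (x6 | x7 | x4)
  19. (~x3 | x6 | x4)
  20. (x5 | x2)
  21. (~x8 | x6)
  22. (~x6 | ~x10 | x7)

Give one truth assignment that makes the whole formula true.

x1 = False, x2 = True, x3 = True, x4 = False, x5 = False, x6 = True, x7 = True, x8 = True, x9 = False, x10 = False

Check each clause:
  1. (x8 | x2) — x8 is true.
  2. (x1 | x4 | ~x10) — ~x10 is true.
  3. (x6 | ~x10) — x6 is true.
  4. (x9 | x3) — x3 is true.
  5. (~x7 | ~x10) — ~x10 is true.
  6. (~x5 | ~x1 | x2) — x2 is true.
  7. (~x4 | ~x9 | ~x7) — ~x4 is true.
  8. (x7 | x1 | ~x10) — ~x10 is true.
  9. (~x1 | x10) — ~x1 is true.
  10. (x3 | ~x5 | ~x7) — x3 is true.
  11. (~x4 | ~x1 | x7) — ~x4 is true.
  12. (x3 | x1) — x3 is true.
  13. (x3 | ~x1 | ~x5) — x3 is true.
  14. (~x10 | x2) — x2 is true.
  15. (~x2 | ~x1) — ~x1 is true.
  16. (~x10 | ~x7 | x1) — ~x10 is true.
  17. (~x1 | ~x10) — ~x10 is true.
  18. (x6 | x7 | x4) — x6 is true.
  19. (x6 | x4 | ~x3) — x6 is true.
  20. (x2 | x5) — x2 is true.
  21. (~x8 | x6) — x6 is true.
  22. (~x10 | ~x6 | x7) — ~x10 is true.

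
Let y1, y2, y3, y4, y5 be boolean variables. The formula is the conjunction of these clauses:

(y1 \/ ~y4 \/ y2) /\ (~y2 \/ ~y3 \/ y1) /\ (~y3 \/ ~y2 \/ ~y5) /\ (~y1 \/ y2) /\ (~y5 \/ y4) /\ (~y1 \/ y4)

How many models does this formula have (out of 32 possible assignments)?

The models are:
  y1=0 y2=0 y3=0 y4=0 y5=0
  y1=0 y2=0 y3=1 y4=0 y5=0
  y1=0 y2=1 y3=0 y4=0 y5=0
  y1=0 y2=1 y3=0 y4=1 y5=0
  y1=0 y2=1 y3=0 y4=1 y5=1
  y1=1 y2=1 y3=0 y4=1 y5=0
  y1=1 y2=1 y3=0 y4=1 y5=1
  y1=1 y2=1 y3=1 y4=1 y5=0
Count: 8.

8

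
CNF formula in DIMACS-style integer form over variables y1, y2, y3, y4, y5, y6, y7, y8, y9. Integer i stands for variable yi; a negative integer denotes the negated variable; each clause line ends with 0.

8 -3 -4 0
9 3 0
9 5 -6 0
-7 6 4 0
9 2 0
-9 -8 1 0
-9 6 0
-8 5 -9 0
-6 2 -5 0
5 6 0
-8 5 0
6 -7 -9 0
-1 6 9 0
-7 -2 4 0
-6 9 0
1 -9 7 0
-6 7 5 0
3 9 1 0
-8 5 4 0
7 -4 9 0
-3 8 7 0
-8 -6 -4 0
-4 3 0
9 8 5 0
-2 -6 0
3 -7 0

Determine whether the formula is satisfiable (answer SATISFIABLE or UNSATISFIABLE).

SATISFIABLE

Set y1 = False and propagate.
Branch on y2: take y2 = True.
  then y6 is forced to False.
  then y9 is forced to False.
  then y3 is forced to True.
  then y5 is forced to True.
For the remaining variables, y4 = True, y7 = True, y8 = True works.
Every clause has at least one true literal under this assignment.
So y1=False, y2=True, y3=True, y4=True, y5=True, y6=False, y7=True, y8=True, y9=False is a satisfying assignment.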